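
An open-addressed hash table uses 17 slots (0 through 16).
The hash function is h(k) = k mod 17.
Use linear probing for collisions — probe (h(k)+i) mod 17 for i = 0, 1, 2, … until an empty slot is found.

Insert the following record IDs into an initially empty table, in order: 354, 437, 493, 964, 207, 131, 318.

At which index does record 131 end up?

Insert 354: h=14, slot 14 empty => index 14.
Insert 437: h=12, slot 12 empty => index 12.
Insert 493: h=0, slot 0 empty => index 0.
Insert 964: h=12, slot 12 occupied => index 13.
Insert 207: h=3, slot 3 empty => index 3.
Insert 131: h=12, slots 12,13,14 occupied => index 15.
Insert 318: h=12, slots 12,13,14,15 occupied => index 16.
Table: [493, —, —, 207, —, —, —, —, —, —, —, —, 437, 964, 354, 131, 318]

15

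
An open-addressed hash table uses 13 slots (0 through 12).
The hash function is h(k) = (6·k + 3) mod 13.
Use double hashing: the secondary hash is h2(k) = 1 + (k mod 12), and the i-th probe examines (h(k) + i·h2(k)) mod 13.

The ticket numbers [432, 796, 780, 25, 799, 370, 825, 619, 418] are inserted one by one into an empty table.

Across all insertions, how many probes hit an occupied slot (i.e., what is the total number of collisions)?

432: h=8 → slot 8
796: h=8, h2=5, probe 8,0 → slot 0
780: h=3 → slot 3
25: h=10 → slot 10
799: h=0, h2=8, probe 0,8,3,11 → slot 11
370: h=0, h2=11, probe 0,11,9 → slot 9
825: h=0, h2=10, probe 0,10,7 → slot 7
619: h=12 → slot 12
418: h=2 → slot 2
Table: [796, _, 418, 780, _, _, _, 825, 432, 370, 25, 799, 619]

8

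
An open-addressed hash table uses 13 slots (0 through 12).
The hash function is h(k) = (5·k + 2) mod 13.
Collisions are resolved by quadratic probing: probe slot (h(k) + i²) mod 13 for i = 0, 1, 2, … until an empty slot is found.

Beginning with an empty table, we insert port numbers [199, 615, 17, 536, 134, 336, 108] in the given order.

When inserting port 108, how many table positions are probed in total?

5

199 hashes to 9; slot 9 is free → place at 9.
615 hashes to 9; 9 taken → place at 10.
17 hashes to 9; 9,10 taken → place at 0.
536 hashes to 4; slot 4 is free → place at 4.
134 hashes to 9; 9,10,0 taken → place at 5.
336 hashes to 5; 5 taken → place at 6.
108 hashes to 9; 9,10,0,5 taken → place at 12.
Table: [17, -, -, -, 536, 134, 336, -, -, 199, 615, -, 108]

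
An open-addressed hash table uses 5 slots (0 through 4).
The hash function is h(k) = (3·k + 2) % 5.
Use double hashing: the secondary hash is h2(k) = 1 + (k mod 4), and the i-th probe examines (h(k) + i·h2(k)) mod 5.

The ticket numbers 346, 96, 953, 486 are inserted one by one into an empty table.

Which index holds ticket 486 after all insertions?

346 hashes to 0; slot 0 is free → place at 0.
96 hashes to 0, h2=1; 0 taken → place at 1.
953 hashes to 1, h2=2; 1 taken → place at 3.
486 hashes to 0, h2=3; 0,3,1 taken → place at 4.
Table: [346, 96, —, 953, 486]

4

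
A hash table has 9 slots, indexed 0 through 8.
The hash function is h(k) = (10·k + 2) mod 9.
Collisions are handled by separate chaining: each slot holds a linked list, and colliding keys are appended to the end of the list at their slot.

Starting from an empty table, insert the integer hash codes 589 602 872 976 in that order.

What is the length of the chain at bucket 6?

589 -> bucket 6
602 -> bucket 1
872 -> bucket 1 (collision)
976 -> bucket 6 (collision)
Final buckets:
0: .
1: 602 -> 872
2: .
3: .
4: .
5: .
6: 589 -> 976
7: .
8: .

2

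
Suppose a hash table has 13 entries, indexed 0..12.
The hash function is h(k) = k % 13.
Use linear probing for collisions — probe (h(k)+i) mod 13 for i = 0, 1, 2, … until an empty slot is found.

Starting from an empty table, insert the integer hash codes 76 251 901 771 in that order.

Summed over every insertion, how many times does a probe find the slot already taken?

76: h=11 → slot 11
251: h=4 → slot 4
901: h=4, probe 4,5 → slot 5
771: h=4, probe 4,5,6 → slot 6
Table: [_, _, _, _, 251, 901, 771, _, _, _, _, 76, _]

3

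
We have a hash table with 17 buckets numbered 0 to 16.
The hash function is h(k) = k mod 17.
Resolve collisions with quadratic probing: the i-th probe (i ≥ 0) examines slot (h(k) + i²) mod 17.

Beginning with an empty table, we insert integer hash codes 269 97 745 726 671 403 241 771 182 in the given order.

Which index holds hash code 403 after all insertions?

16

Insert 269: h=14, slot 14 empty -> index 14.
Insert 97: h=12, slot 12 empty -> index 12.
Insert 745: h=14, slot 14 occupied -> index 15.
Insert 726: h=12, slot 12 occupied -> index 13.
Insert 671: h=8, slot 8 empty -> index 8.
Insert 403: h=12, slots 12,13 occupied -> index 16.
Insert 241: h=3, slot 3 empty -> index 3.
Insert 771: h=6, slot 6 empty -> index 6.
Insert 182: h=12, slots 12,13,16 occupied -> index 4.
Table: [., ., ., 241, 182, ., 771, ., 671, ., ., ., 97, 726, 269, 745, 403]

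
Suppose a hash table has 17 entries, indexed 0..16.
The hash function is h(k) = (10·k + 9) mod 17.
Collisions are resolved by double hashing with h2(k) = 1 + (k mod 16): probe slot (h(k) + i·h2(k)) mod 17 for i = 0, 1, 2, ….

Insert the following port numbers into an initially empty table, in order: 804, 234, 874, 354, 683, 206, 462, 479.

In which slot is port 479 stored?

Insert 804: h=8, slot 8 empty => index 8.
Insert 234: h=3, slot 3 empty => index 3.
Insert 874: h=11, slot 11 empty => index 11.
Insert 354: h=13, slot 13 empty => index 13.
Insert 683: h=5, slot 5 empty => index 5.
Insert 206: h=12, slot 12 empty => index 12.
Insert 462: h=5, h2=15, slots 5,3 occupied => index 1.
Insert 479: h=5, h2=16, slot 5 occupied => index 4.
Table: [-, 462, -, 234, 479, 683, -, -, 804, -, -, 874, 206, 354, -, -, -]

4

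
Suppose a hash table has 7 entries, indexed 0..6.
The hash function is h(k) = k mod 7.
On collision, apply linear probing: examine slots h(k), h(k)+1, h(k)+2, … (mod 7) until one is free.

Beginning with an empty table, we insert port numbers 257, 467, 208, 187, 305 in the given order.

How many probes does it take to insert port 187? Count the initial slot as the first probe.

257: h=5 -> slot 5
467: h=5, probe 5,6 -> slot 6
208: h=5, probe 5,6,0 -> slot 0
187: h=5, probe 5,6,0,1 -> slot 1
305: h=4 -> slot 4
Table: [208, 187, -, -, 305, 257, 467]

4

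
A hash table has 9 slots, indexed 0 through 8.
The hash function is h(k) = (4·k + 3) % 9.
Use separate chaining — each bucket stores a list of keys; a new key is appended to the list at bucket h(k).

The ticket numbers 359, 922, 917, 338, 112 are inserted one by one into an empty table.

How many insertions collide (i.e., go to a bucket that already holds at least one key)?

2

359 -> bucket 8
922 -> bucket 1
917 -> bucket 8 (collision)
338 -> bucket 5
112 -> bucket 1 (collision)
Final buckets:
0: _
1: 922 -> 112
2: _
3: _
4: _
5: 338
6: _
7: _
8: 359 -> 917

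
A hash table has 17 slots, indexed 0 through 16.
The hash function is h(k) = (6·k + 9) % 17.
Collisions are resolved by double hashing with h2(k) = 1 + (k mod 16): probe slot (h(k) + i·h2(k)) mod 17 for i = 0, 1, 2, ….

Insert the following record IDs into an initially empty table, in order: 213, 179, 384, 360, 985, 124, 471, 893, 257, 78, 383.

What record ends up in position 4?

257

213: h=12 -> slot 12
179: h=12, h2=4, probe 12,16 -> slot 16
384: h=1 -> slot 1
360: h=10 -> slot 10
985: h=3 -> slot 3
124: h=5 -> slot 5
471: h=13 -> slot 13
893: h=12, h2=14, probe 12,9 -> slot 9
257: h=4 -> slot 4
78: h=1, h2=15, probe 1,16,14 -> slot 14
383: h=12, h2=16, probe 12,11 -> slot 11
Table: [_, 384, _, 985, 257, 124, _, _, _, 893, 360, 383, 213, 471, 78, _, 179]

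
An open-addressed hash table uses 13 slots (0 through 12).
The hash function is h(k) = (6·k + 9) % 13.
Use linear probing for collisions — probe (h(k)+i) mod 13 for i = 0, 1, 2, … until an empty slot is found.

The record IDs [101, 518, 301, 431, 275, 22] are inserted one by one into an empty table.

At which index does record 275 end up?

11

Insert 101: h=4, slot 4 empty => index 4.
Insert 518: h=10, slot 10 empty => index 10.
Insert 301: h=8, slot 8 empty => index 8.
Insert 431: h=8, slot 8 occupied => index 9.
Insert 275: h=8, slots 8,9,10 occupied => index 11.
Insert 22: h=11, slot 11 occupied => index 12.
Table: [—, —, —, —, 101, —, —, —, 301, 431, 518, 275, 22]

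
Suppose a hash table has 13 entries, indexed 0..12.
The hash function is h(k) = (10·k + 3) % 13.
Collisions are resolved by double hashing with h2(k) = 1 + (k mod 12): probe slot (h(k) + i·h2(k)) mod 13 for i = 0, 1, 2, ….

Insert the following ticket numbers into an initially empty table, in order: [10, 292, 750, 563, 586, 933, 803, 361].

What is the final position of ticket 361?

1

Insert 10: h=12, slot 12 empty → index 12.
Insert 292: h=11, slot 11 empty → index 11.
Insert 750: h=2, slot 2 empty → index 2.
Insert 563: h=4, slot 4 empty → index 4.
Insert 586: h=0, slot 0 empty → index 0.
Insert 933: h=12, h2=10, slot 12 occupied → index 9.
Insert 803: h=12, h2=12, slots 12,11 occupied → index 10.
Insert 361: h=12, h2=2, slot 12 occupied → index 1.
Table: [586, 361, 750, ∅, 563, ∅, ∅, ∅, ∅, 933, 803, 292, 10]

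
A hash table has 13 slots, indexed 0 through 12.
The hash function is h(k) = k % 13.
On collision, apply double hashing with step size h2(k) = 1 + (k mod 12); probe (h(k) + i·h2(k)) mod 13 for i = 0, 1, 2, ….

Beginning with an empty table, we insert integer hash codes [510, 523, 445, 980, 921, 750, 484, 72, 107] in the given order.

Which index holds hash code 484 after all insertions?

510 hashes to 3; slot 3 is free => place at 3.
523 hashes to 3, h2=8; 3 taken => place at 11.
445 hashes to 3, h2=2; 3 taken => place at 5.
980 hashes to 5, h2=9; 5 taken => place at 1.
921 hashes to 11, h2=10; 11 taken => place at 8.
750 hashes to 9; slot 9 is free => place at 9.
484 hashes to 3, h2=5; 3,8 taken => place at 0.
72 hashes to 7; slot 7 is free => place at 7.
107 hashes to 3, h2=12; 3 taken => place at 2.
Table: [484, 980, 107, 510, —, 445, —, 72, 921, 750, —, 523, —]

0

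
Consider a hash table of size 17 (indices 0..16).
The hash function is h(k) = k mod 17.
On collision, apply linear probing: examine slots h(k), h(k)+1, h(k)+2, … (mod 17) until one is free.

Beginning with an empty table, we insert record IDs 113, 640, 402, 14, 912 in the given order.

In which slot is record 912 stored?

15

Insert 113: h=11, slot 11 empty → index 11.
Insert 640: h=11, slot 11 occupied → index 12.
Insert 402: h=11, slots 11,12 occupied → index 13.
Insert 14: h=14, slot 14 empty → index 14.
Insert 912: h=11, slots 11,12,13,14 occupied → index 15.
Table: [_, _, _, _, _, _, _, _, _, _, _, 113, 640, 402, 14, 912, _]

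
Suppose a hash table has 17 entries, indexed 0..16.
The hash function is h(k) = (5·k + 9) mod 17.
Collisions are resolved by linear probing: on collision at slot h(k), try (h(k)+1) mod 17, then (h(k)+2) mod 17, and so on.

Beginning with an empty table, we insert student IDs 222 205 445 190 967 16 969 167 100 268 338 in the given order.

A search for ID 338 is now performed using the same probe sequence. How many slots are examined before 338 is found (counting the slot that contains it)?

3

222 hashes to 14; slot 14 is free → place at 14.
205 hashes to 14; 14 taken → place at 15.
445 hashes to 7; slot 7 is free → place at 7.
190 hashes to 7; 7 taken → place at 8.
967 hashes to 16; slot 16 is free → place at 16.
16 hashes to 4; slot 4 is free → place at 4.
969 hashes to 9; slot 9 is free → place at 9.
167 hashes to 11; slot 11 is free → place at 11.
100 hashes to 16; 16 taken → place at 0.
268 hashes to 6; slot 6 is free → place at 6.
338 hashes to 16; 16,0 taken → place at 1.
Table: [100, 338, ., ., 16, ., 268, 445, 190, 969, ., 167, ., ., 222, 205, 967]
Lookup 338: h=16, probe 16,0,1 → found at 1.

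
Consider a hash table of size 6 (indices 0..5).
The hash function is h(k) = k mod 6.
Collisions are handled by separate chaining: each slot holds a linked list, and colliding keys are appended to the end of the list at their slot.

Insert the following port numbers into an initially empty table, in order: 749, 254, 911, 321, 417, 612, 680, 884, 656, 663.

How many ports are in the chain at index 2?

4

Insert 749: h=5, bucket 5 empty → new chain.
Insert 254: h=2, bucket 2 empty → new chain.
Insert 911: h=5, bucket 5 nonempty → append to chain.
Insert 321: h=3, bucket 3 empty → new chain.
Insert 417: h=3, bucket 3 nonempty → append to chain.
Insert 612: h=0, bucket 0 empty → new chain.
Insert 680: h=2, bucket 2 nonempty → append to chain.
Insert 884: h=2, bucket 2 nonempty → append to chain.
Insert 656: h=2, bucket 2 nonempty → append to chain.
Insert 663: h=3, bucket 3 nonempty → append to chain.
Final buckets:
0: 612
1: -
2: 254 -> 680 -> 884 -> 656
3: 321 -> 417 -> 663
4: -
5: 749 -> 911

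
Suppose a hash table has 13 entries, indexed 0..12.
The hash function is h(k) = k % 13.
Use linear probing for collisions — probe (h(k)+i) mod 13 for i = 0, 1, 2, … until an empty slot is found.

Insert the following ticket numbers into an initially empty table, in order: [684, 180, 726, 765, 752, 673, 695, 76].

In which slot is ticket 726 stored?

684: h=8 => slot 8
180: h=11 => slot 11
726: h=11, probe 11,12 => slot 12
765: h=11, probe 11,12,0 => slot 0
752: h=11, probe 11,12,0,1 => slot 1
673: h=10 => slot 10
695: h=6 => slot 6
76: h=11, probe 11,12,0,1,2 => slot 2
Table: [765, 752, 76, ., ., ., 695, ., 684, ., 673, 180, 726]

12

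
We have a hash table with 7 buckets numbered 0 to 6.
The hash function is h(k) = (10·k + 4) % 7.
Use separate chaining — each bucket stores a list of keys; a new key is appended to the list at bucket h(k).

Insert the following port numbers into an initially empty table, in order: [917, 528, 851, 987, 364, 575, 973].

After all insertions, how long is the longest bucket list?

Insert 917: h=4, bucket 4 empty → new chain.
Insert 528: h=6, bucket 6 empty → new chain.
Insert 851: h=2, bucket 2 empty → new chain.
Insert 987: h=4, bucket 4 nonempty → append to chain.
Insert 364: h=4, bucket 4 nonempty → append to chain.
Insert 575: h=0, bucket 0 empty → new chain.
Insert 973: h=4, bucket 4 nonempty → append to chain.
Final buckets:
0: 575
1: ∅
2: 851
3: ∅
4: 917 -> 987 -> 364 -> 973
5: ∅
6: 528

4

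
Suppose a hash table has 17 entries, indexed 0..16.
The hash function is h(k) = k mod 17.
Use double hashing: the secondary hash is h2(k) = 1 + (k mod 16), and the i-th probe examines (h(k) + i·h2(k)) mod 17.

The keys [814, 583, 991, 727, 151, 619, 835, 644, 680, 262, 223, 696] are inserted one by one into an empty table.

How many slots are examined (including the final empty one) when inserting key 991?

2

814: h=15 => slot 15
583: h=5 => slot 5
991: h=5, h2=16, probe 5,4 => slot 4
727: h=13 => slot 13
151: h=15, h2=8, probe 15,6 => slot 6
619: h=7 => slot 7
835: h=2 => slot 2
644: h=15, h2=5, probe 15,3 => slot 3
680: h=0 => slot 0
262: h=7, h2=7, probe 7,14 => slot 14
223: h=2, h2=16, probe 2,1 => slot 1
696: h=16 => slot 16
Table: [680, 223, 835, 644, 991, 583, 151, 619, _, _, _, _, _, 727, 262, 814, 696]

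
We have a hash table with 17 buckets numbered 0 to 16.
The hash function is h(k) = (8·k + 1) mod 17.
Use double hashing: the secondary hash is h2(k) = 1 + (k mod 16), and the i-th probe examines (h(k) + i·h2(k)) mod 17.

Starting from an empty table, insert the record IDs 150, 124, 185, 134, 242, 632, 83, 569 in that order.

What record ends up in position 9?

134

Insert 150: h=11, slot 11 empty → index 11.
Insert 124: h=7, slot 7 empty → index 7.
Insert 185: h=2, slot 2 empty → index 2.
Insert 134: h=2, h2=7, slot 2 occupied → index 9.
Insert 242: h=16, slot 16 empty → index 16.
Insert 632: h=8, slot 8 empty → index 8.
Insert 83: h=2, h2=4, slot 2 occupied → index 6.
Insert 569: h=14, slot 14 empty → index 14.
Table: [_, _, 185, _, _, _, 83, 124, 632, 134, _, 150, _, _, 569, _, 242]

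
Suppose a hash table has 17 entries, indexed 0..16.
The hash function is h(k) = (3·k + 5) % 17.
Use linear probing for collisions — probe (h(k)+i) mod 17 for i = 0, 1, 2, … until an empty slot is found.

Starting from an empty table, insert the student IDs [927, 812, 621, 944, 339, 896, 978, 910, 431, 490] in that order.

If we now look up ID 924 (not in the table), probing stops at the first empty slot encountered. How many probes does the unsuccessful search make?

3

Insert 927: h=15, slot 15 empty -> index 15.
Insert 812: h=10, slot 10 empty -> index 10.
Insert 621: h=15, slot 15 occupied -> index 16.
Insert 944: h=15, slots 15,16 occupied -> index 0.
Insert 339: h=2, slot 2 empty -> index 2.
Insert 896: h=7, slot 7 empty -> index 7.
Insert 978: h=15, slots 15,16,0 occupied -> index 1.
Insert 910: h=15, slots 15,16,0,1,2 occupied -> index 3.
Insert 431: h=6, slot 6 empty -> index 6.
Insert 490: h=13, slot 13 empty -> index 13.
Table: [944, 978, 339, 910, ∅, ∅, 431, 896, ∅, ∅, 812, ∅, ∅, 490, ∅, 927, 621]
Lookup 924: h=6, probe 6,7,8 → slot 8 empty, not found.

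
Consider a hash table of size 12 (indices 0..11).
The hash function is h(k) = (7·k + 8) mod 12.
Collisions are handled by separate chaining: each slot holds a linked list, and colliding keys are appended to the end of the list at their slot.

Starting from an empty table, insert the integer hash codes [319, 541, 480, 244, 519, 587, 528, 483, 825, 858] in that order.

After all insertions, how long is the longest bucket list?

Insert 319: h=9, bucket 9 empty -> new chain.
Insert 541: h=3, bucket 3 empty -> new chain.
Insert 480: h=8, bucket 8 empty -> new chain.
Insert 244: h=0, bucket 0 empty -> new chain.
Insert 519: h=5, bucket 5 empty -> new chain.
Insert 587: h=1, bucket 1 empty -> new chain.
Insert 528: h=8, bucket 8 nonempty -> append to chain.
Insert 483: h=5, bucket 5 nonempty -> append to chain.
Insert 825: h=11, bucket 11 empty -> new chain.
Insert 858: h=2, bucket 2 empty -> new chain.
Final buckets:
0: 244
1: 587
2: 858
3: 541
4: .
5: 519 -> 483
6: .
7: .
8: 480 -> 528
9: 319
10: .
11: 825

2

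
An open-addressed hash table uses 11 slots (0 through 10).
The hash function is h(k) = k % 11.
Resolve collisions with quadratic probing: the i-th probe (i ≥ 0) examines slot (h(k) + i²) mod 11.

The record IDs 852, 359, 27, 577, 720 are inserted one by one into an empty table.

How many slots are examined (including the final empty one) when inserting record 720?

852 hashes to 5; slot 5 is free => place at 5.
359 hashes to 7; slot 7 is free => place at 7.
27 hashes to 5; 5 taken => place at 6.
577 hashes to 5; 5,6 taken => place at 9.
720 hashes to 5; 5,6,9 taken => place at 3.
Table: [-, -, -, 720, -, 852, 27, 359, -, 577, -]

4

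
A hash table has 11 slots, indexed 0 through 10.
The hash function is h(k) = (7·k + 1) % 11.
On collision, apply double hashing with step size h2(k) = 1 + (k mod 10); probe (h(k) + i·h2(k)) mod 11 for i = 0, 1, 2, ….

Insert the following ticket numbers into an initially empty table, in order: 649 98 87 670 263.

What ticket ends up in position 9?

263

649: h=1 => slot 1
98: h=5 => slot 5
87: h=5, h2=8, probe 5,2 => slot 2
670: h=5, h2=1, probe 5,6 => slot 6
263: h=5, h2=4, probe 5,9 => slot 9
Table: [_, 649, 87, _, _, 98, 670, _, _, 263, _]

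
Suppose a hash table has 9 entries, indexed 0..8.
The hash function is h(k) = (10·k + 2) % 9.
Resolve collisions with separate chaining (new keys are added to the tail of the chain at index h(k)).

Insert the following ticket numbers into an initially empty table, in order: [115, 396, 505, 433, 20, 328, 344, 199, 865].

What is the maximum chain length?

4

Insert 115: h=0, bucket 0 empty → new chain.
Insert 396: h=2, bucket 2 empty → new chain.
Insert 505: h=3, bucket 3 empty → new chain.
Insert 433: h=3, bucket 3 nonempty → append to chain.
Insert 20: h=4, bucket 4 empty → new chain.
Insert 328: h=6, bucket 6 empty → new chain.
Insert 344: h=4, bucket 4 nonempty → append to chain.
Insert 199: h=3, bucket 3 nonempty → append to chain.
Insert 865: h=3, bucket 3 nonempty → append to chain.
Final buckets:
0: 115
1: ∅
2: 396
3: 505 -> 433 -> 199 -> 865
4: 20 -> 344
5: ∅
6: 328
7: ∅
8: ∅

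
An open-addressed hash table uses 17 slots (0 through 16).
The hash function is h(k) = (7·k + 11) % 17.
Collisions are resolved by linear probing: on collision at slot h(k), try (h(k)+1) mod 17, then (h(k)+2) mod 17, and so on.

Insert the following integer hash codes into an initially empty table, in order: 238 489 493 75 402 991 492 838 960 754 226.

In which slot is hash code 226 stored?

238 hashes to 11; slot 11 is free → place at 11.
489 hashes to 0; slot 0 is free → place at 0.
493 hashes to 11; 11 taken → place at 12.
75 hashes to 9; slot 9 is free → place at 9.
402 hashes to 3; slot 3 is free → place at 3.
991 hashes to 12; 12 taken → place at 13.
492 hashes to 4; slot 4 is free → place at 4.
838 hashes to 12; 12,13 taken → place at 14.
960 hashes to 16; slot 16 is free → place at 16.
754 hashes to 2; slot 2 is free → place at 2.
226 hashes to 12; 12,13,14 taken → place at 15.
Table: [489, -, 754, 402, 492, -, -, -, -, 75, -, 238, 493, 991, 838, 226, 960]

15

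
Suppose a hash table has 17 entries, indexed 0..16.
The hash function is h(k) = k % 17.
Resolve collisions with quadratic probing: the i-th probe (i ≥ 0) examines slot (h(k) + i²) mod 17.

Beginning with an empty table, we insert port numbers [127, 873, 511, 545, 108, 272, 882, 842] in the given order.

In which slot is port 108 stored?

Insert 127: h=8, slot 8 empty -> index 8.
Insert 873: h=6, slot 6 empty -> index 6.
Insert 511: h=1, slot 1 empty -> index 1.
Insert 545: h=1, slot 1 occupied -> index 2.
Insert 108: h=6, slot 6 occupied -> index 7.
Insert 272: h=0, slot 0 empty -> index 0.
Insert 882: h=15, slot 15 empty -> index 15.
Insert 842: h=9, slot 9 empty -> index 9.
Table: [272, 511, 545, -, -, -, 873, 108, 127, 842, -, -, -, -, -, 882, -]

7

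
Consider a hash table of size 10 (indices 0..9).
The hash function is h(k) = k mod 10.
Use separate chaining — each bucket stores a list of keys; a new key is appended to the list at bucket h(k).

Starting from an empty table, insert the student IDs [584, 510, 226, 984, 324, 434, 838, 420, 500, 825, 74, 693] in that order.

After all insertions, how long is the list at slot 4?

Insert 584: h=4, bucket 4 empty -> new chain.
Insert 510: h=0, bucket 0 empty -> new chain.
Insert 226: h=6, bucket 6 empty -> new chain.
Insert 984: h=4, bucket 4 nonempty -> append to chain.
Insert 324: h=4, bucket 4 nonempty -> append to chain.
Insert 434: h=4, bucket 4 nonempty -> append to chain.
Insert 838: h=8, bucket 8 empty -> new chain.
Insert 420: h=0, bucket 0 nonempty -> append to chain.
Insert 500: h=0, bucket 0 nonempty -> append to chain.
Insert 825: h=5, bucket 5 empty -> new chain.
Insert 74: h=4, bucket 4 nonempty -> append to chain.
Insert 693: h=3, bucket 3 empty -> new chain.
Final buckets:
0: 510 -> 420 -> 500
1: ∅
2: ∅
3: 693
4: 584 -> 984 -> 324 -> 434 -> 74
5: 825
6: 226
7: ∅
8: 838
9: ∅

5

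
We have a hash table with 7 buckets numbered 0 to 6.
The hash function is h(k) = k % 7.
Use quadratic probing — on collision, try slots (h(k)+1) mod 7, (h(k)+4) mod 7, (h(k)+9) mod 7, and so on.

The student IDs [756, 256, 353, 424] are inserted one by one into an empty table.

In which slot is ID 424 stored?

5

Insert 756: h=0, slot 0 empty → index 0.
Insert 256: h=4, slot 4 empty → index 4.
Insert 353: h=3, slot 3 empty → index 3.
Insert 424: h=4, slot 4 occupied → index 5.
Table: [756, ∅, ∅, 353, 256, 424, ∅]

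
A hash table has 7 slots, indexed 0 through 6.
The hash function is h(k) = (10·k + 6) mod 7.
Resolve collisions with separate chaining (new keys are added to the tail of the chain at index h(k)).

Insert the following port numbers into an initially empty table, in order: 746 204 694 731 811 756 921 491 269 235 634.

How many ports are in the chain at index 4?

746 -> bucket 4
204 -> bucket 2
694 -> bucket 2 (collision)
731 -> bucket 1
811 -> bucket 3
756 -> bucket 6
921 -> bucket 4 (collision)
491 -> bucket 2 (collision)
269 -> bucket 1 (collision)
235 -> bucket 4 (collision)
634 -> bucket 4 (collision)
Final buckets:
0: -
1: 731 -> 269
2: 204 -> 694 -> 491
3: 811
4: 746 -> 921 -> 235 -> 634
5: -
6: 756

4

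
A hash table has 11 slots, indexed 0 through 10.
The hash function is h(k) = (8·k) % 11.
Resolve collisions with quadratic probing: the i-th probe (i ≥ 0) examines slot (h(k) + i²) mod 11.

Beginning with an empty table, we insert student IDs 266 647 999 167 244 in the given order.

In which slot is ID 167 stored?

Insert 266: h=5, slot 5 empty -> index 5.
Insert 647: h=6, slot 6 empty -> index 6.
Insert 999: h=6, slot 6 occupied -> index 7.
Insert 167: h=5, slots 5,6 occupied -> index 9.
Insert 244: h=5, slots 5,6,9 occupied -> index 3.
Table: [-, -, -, 244, -, 266, 647, 999, -, 167, -]

9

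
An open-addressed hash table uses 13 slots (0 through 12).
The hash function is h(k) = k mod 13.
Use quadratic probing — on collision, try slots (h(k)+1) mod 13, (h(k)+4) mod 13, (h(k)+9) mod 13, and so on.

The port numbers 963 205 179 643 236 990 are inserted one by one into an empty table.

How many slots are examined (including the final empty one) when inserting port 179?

963: h=1 → slot 1
205: h=10 → slot 10
179: h=10, probe 10,11 → slot 11
643: h=6 → slot 6
236: h=2 → slot 2
990: h=2, probe 2,3 → slot 3
Table: [—, 963, 236, 990, —, —, 643, —, —, —, 205, 179, —]

2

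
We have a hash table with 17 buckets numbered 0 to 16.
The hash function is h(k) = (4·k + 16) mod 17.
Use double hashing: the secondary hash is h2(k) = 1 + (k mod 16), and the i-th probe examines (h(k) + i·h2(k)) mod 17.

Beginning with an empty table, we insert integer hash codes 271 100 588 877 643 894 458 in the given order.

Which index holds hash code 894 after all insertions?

Insert 271: h=12, slot 12 empty → index 12.
Insert 100: h=8, slot 8 empty → index 8.
Insert 588: h=5, slot 5 empty → index 5.
Insert 877: h=5, h2=14, slot 5 occupied → index 2.
Insert 643: h=4, slot 4 empty → index 4.
Insert 894: h=5, h2=15, slot 5 occupied → index 3.
Insert 458: h=12, h2=11, slot 12 occupied → index 6.
Table: [∅, ∅, 877, 894, 643, 588, 458, ∅, 100, ∅, ∅, ∅, 271, ∅, ∅, ∅, ∅]

3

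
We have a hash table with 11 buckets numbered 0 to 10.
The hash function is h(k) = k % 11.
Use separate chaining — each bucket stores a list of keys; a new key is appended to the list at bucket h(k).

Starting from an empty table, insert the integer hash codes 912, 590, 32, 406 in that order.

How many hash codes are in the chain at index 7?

1

912 → bucket 10
590 → bucket 7
32 → bucket 10 (collision)
406 → bucket 10 (collision)
Final buckets:
0: —
1: —
2: —
3: —
4: —
5: —
6: —
7: 590
8: —
9: —
10: 912 -> 32 -> 406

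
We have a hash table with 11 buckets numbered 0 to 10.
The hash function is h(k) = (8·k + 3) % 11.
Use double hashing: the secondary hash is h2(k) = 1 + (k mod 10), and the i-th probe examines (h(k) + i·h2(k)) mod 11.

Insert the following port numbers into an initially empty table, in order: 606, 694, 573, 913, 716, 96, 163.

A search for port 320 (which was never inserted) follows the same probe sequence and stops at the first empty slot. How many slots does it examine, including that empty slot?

3

606: h=0 → slot 0
694: h=0, h2=5, probe 0,5 → slot 5
573: h=0, h2=4, probe 0,4 → slot 4
913: h=3 → slot 3
716: h=0, h2=7, probe 0,7 → slot 7
96: h=1 → slot 1
163: h=9 → slot 9
Table: [606, 96, -, 913, 573, 694, -, 716, -, 163, -]
Lookup 320: h=0, h2=1, probe 0,1,2 → slot 2 empty, not found.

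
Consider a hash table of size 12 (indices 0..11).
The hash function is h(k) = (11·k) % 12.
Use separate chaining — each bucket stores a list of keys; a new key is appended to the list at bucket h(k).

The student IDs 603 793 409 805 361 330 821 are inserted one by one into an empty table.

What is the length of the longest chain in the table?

603 → bucket 9
793 → bucket 11
409 → bucket 11 (collision)
805 → bucket 11 (collision)
361 → bucket 11 (collision)
330 → bucket 6
821 → bucket 7
Final buckets:
0: ∅
1: ∅
2: ∅
3: ∅
4: ∅
5: ∅
6: 330
7: 821
8: ∅
9: 603
10: ∅
11: 793 -> 409 -> 805 -> 361

4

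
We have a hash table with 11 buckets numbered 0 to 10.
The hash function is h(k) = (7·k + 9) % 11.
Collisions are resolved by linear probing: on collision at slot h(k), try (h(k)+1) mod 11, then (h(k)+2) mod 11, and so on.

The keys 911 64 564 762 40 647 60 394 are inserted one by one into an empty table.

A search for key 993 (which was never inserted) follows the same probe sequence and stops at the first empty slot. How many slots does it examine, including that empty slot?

Insert 911: h=6, slot 6 empty -> index 6.
Insert 64: h=6, slot 6 occupied -> index 7.
Insert 564: h=8, slot 8 empty -> index 8.
Insert 762: h=8, slot 8 occupied -> index 9.
Insert 40: h=3, slot 3 empty -> index 3.
Insert 647: h=6, slots 6,7,8,9 occupied -> index 10.
Insert 60: h=0, slot 0 empty -> index 0.
Insert 394: h=6, slots 6,7,8,9,10,0 occupied -> index 1.
Table: [60, 394, —, 40, —, —, 911, 64, 564, 762, 647]
Lookup 993: h=8, probe 8,9,10,0,1,2 → slot 2 empty, not found.

6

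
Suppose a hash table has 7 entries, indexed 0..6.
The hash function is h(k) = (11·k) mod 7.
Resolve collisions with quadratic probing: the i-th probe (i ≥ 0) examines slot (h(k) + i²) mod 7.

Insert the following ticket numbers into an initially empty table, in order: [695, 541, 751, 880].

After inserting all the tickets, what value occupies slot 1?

695: h=1 → slot 1
541: h=1, probe 1,2 → slot 2
751: h=1, probe 1,2,5 → slot 5
880: h=6 → slot 6
Table: [∅, 695, 541, ∅, ∅, 751, 880]

695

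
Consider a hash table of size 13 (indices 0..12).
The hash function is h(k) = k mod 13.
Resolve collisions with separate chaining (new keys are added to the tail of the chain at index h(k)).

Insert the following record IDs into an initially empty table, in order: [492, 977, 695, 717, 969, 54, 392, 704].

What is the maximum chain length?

5

Insert 492: h=11, bucket 11 empty → new chain.
Insert 977: h=2, bucket 2 empty → new chain.
Insert 695: h=6, bucket 6 empty → new chain.
Insert 717: h=2, bucket 2 nonempty → append to chain.
Insert 969: h=7, bucket 7 empty → new chain.
Insert 54: h=2, bucket 2 nonempty → append to chain.
Insert 392: h=2, bucket 2 nonempty → append to chain.
Insert 704: h=2, bucket 2 nonempty → append to chain.
Final buckets:
0: —
1: —
2: 977 -> 717 -> 54 -> 392 -> 704
3: —
4: —
5: —
6: 695
7: 969
8: —
9: —
10: —
11: 492
12: —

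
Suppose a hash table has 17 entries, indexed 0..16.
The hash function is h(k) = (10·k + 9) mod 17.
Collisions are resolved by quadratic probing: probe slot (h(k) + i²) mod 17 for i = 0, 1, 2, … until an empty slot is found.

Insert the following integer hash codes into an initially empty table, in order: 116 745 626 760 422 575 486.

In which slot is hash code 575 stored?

116 hashes to 13; slot 13 is free → place at 13.
745 hashes to 13; 13 taken → place at 14.
626 hashes to 13; 13,14 taken → place at 0.
760 hashes to 10; slot 10 is free → place at 10.
422 hashes to 13; 13,14,0 taken → place at 5.
575 hashes to 13; 13,14,0,5 taken → place at 12.
486 hashes to 7; slot 7 is free → place at 7.
Table: [626, —, —, —, —, 422, —, 486, —, —, 760, —, 575, 116, 745, —, —]

12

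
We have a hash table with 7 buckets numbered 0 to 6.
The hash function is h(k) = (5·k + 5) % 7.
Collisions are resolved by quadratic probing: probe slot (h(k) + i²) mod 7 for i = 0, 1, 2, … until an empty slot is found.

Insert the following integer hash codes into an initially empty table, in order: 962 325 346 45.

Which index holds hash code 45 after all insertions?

Insert 962: h=6, slot 6 empty => index 6.
Insert 325: h=6, slot 6 occupied => index 0.
Insert 346: h=6, slots 6,0 occupied => index 3.
Insert 45: h=6, slots 6,0,3 occupied => index 1.
Table: [325, 45, ∅, 346, ∅, ∅, 962]

1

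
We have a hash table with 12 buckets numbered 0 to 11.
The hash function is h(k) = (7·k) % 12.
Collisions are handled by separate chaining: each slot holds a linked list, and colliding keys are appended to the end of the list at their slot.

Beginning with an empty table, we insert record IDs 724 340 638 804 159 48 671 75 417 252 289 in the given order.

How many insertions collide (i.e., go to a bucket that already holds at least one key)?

Insert 724: h=4, bucket 4 empty -> new chain.
Insert 340: h=4, bucket 4 nonempty -> append to chain.
Insert 638: h=2, bucket 2 empty -> new chain.
Insert 804: h=0, bucket 0 empty -> new chain.
Insert 159: h=9, bucket 9 empty -> new chain.
Insert 48: h=0, bucket 0 nonempty -> append to chain.
Insert 671: h=5, bucket 5 empty -> new chain.
Insert 75: h=9, bucket 9 nonempty -> append to chain.
Insert 417: h=3, bucket 3 empty -> new chain.
Insert 252: h=0, bucket 0 nonempty -> append to chain.
Insert 289: h=7, bucket 7 empty -> new chain.
Final buckets:
0: 804 -> 48 -> 252
1: -
2: 638
3: 417
4: 724 -> 340
5: 671
6: -
7: 289
8: -
9: 159 -> 75
10: -
11: -

4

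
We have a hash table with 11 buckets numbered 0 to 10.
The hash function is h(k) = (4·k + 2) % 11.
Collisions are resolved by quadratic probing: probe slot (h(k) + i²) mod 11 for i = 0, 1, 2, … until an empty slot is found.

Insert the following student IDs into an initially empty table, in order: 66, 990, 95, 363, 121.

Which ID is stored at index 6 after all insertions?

363

66 hashes to 2; slot 2 is free => place at 2.
990 hashes to 2; 2 taken => place at 3.
95 hashes to 8; slot 8 is free => place at 8.
363 hashes to 2; 2,3 taken => place at 6.
121 hashes to 2; 2,3,6 taken => place at 0.
Table: [121, -, 66, 990, -, -, 363, -, 95, -, -]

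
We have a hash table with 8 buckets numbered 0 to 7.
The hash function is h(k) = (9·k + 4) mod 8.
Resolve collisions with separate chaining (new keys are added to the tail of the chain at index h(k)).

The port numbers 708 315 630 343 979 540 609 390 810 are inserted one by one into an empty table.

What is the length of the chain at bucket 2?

Insert 708: h=0, bucket 0 empty -> new chain.
Insert 315: h=7, bucket 7 empty -> new chain.
Insert 630: h=2, bucket 2 empty -> new chain.
Insert 343: h=3, bucket 3 empty -> new chain.
Insert 979: h=7, bucket 7 nonempty -> append to chain.
Insert 540: h=0, bucket 0 nonempty -> append to chain.
Insert 609: h=5, bucket 5 empty -> new chain.
Insert 390: h=2, bucket 2 nonempty -> append to chain.
Insert 810: h=6, bucket 6 empty -> new chain.
Final buckets:
0: 708 -> 540
1: -
2: 630 -> 390
3: 343
4: -
5: 609
6: 810
7: 315 -> 979

2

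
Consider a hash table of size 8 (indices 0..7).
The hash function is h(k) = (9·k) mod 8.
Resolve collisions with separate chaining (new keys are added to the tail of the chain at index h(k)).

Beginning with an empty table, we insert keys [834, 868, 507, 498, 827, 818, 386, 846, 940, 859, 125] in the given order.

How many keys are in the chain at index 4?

Insert 834: h=2, bucket 2 empty → new chain.
Insert 868: h=4, bucket 4 empty → new chain.
Insert 507: h=3, bucket 3 empty → new chain.
Insert 498: h=2, bucket 2 nonempty → append to chain.
Insert 827: h=3, bucket 3 nonempty → append to chain.
Insert 818: h=2, bucket 2 nonempty → append to chain.
Insert 386: h=2, bucket 2 nonempty → append to chain.
Insert 846: h=6, bucket 6 empty → new chain.
Insert 940: h=4, bucket 4 nonempty → append to chain.
Insert 859: h=3, bucket 3 nonempty → append to chain.
Insert 125: h=5, bucket 5 empty → new chain.
Final buckets:
0: .
1: .
2: 834 -> 498 -> 818 -> 386
3: 507 -> 827 -> 859
4: 868 -> 940
5: 125
6: 846
7: .

2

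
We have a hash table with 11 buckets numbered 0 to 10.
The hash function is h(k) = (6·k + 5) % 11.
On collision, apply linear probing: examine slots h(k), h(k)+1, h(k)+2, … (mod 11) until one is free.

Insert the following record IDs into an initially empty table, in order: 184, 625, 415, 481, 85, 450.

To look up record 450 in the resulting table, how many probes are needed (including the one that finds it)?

184: h=9 -> slot 9
625: h=4 -> slot 4
415: h=9, probe 9,10 -> slot 10
481: h=9, probe 9,10,0 -> slot 0
85: h=9, probe 9,10,0,1 -> slot 1
450: h=10, probe 10,0,1,2 -> slot 2
Table: [481, 85, 450, ∅, 625, ∅, ∅, ∅, ∅, 184, 415]
Lookup 450: h=10, probe 10,0,1,2 → found at 2.

4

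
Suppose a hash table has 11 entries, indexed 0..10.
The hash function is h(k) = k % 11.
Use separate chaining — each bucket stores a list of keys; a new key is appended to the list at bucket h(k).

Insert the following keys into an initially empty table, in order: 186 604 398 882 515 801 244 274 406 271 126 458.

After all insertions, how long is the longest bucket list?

Insert 186: h=10, bucket 10 empty -> new chain.
Insert 604: h=10, bucket 10 nonempty -> append to chain.
Insert 398: h=2, bucket 2 empty -> new chain.
Insert 882: h=2, bucket 2 nonempty -> append to chain.
Insert 515: h=9, bucket 9 empty -> new chain.
Insert 801: h=9, bucket 9 nonempty -> append to chain.
Insert 244: h=2, bucket 2 nonempty -> append to chain.
Insert 274: h=10, bucket 10 nonempty -> append to chain.
Insert 406: h=10, bucket 10 nonempty -> append to chain.
Insert 271: h=7, bucket 7 empty -> new chain.
Insert 126: h=5, bucket 5 empty -> new chain.
Insert 458: h=7, bucket 7 nonempty -> append to chain.
Final buckets:
0: -
1: -
2: 398 -> 882 -> 244
3: -
4: -
5: 126
6: -
7: 271 -> 458
8: -
9: 515 -> 801
10: 186 -> 604 -> 274 -> 406

4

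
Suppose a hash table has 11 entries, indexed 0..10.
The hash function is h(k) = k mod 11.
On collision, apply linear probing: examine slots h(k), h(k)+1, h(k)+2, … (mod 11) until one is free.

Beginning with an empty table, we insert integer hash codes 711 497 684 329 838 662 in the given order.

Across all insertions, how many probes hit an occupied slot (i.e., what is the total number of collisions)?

711 hashes to 7; slot 7 is free => place at 7.
497 hashes to 2; slot 2 is free => place at 2.
684 hashes to 2; 2 taken => place at 3.
329 hashes to 10; slot 10 is free => place at 10.
838 hashes to 2; 2,3 taken => place at 4.
662 hashes to 2; 2,3,4 taken => place at 5.
Table: [—, —, 497, 684, 838, 662, —, 711, —, —, 329]

6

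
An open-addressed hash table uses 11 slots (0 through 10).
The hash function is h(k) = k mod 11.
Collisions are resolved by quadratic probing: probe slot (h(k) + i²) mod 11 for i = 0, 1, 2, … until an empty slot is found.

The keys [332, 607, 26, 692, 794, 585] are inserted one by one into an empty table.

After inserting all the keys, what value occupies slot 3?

Insert 332: h=2, slot 2 empty -> index 2.
Insert 607: h=2, slot 2 occupied -> index 3.
Insert 26: h=4, slot 4 empty -> index 4.
Insert 692: h=10, slot 10 empty -> index 10.
Insert 794: h=2, slots 2,3 occupied -> index 6.
Insert 585: h=2, slots 2,3,6 occupied -> index 0.
Table: [585, ., 332, 607, 26, ., 794, ., ., ., 692]

607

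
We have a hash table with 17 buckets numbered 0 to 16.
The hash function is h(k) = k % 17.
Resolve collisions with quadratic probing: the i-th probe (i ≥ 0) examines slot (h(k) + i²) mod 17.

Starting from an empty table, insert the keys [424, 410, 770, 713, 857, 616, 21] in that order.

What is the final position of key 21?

424: h=16 -> slot 16
410: h=2 -> slot 2
770: h=5 -> slot 5
713: h=16, probe 16,0 -> slot 0
857: h=7 -> slot 7
616: h=4 -> slot 4
21: h=4, probe 4,5,8 -> slot 8
Table: [713, ., 410, ., 616, 770, ., 857, 21, ., ., ., ., ., ., ., 424]

8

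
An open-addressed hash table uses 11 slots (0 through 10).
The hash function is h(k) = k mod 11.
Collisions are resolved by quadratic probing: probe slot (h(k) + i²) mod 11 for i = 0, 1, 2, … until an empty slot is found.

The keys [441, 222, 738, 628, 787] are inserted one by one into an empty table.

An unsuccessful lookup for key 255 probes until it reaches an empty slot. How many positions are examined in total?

441 hashes to 1; slot 1 is free => place at 1.
222 hashes to 2; slot 2 is free => place at 2.
738 hashes to 1; 1,2 taken => place at 5.
628 hashes to 1; 1,2,5 taken => place at 10.
787 hashes to 6; slot 6 is free => place at 6.
Table: [∅, 441, 222, ∅, ∅, 738, 787, ∅, ∅, ∅, 628]
Lookup 255: h=2, probe 2,3 → slot 3 empty, not found.

2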